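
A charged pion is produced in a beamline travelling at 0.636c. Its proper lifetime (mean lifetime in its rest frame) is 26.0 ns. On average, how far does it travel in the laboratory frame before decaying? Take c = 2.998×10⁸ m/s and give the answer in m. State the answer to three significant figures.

With β = 0.636, γ = 1/√(1 − 0.636²) = 1/√0.595504 = 1.2959.
Lab-frame lifetime: Δt = γτ = 1.2959 × 26.0 ns = 33.693 ns.
Distance: d = vΔt = 0.636 × 2.998×10⁸ m/s × 3.3693×10^-8 s = 6.42 m.

6.42 m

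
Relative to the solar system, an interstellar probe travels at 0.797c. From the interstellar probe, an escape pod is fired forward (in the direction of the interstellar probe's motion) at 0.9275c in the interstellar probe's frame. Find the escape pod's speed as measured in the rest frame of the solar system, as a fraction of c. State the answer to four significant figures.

Relativistic velocity addition: u = (u' + v)/(1 + u'v/c²), with u' = 0.9275c and v = 0.797c.
Numerator: 0.9275 + 0.797 = 1.7245. Denominator: 1 + (0.9275)(0.797) = 1.7392175.
u = 1.7245/1.7392175 = 0.99154, so the speed is 0.9915c.

0.9915c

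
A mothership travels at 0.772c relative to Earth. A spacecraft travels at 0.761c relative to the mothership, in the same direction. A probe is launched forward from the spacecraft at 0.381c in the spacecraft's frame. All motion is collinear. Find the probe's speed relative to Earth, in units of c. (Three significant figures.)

0.984c

First combine the probe and spacecraft (S''→S'): u₁ = (0.381 + 0.761)/(1 + 0.381×0.761) = 1.142/1.289941 = 0.88531.
Then combine with the mothership (S'→S): u = (0.88531 + 0.772)/(1 + 0.88531×0.772) = 1.65731/1.68345932 = 0.98447.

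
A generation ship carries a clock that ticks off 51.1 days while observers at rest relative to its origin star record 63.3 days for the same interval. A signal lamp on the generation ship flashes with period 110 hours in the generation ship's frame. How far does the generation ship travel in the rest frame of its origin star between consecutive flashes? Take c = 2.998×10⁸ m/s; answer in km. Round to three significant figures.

γ = Δt/Δτ = 63.3/51.1 = 1.23875.
β = √(1 − 1/γ²) = 0.59019. Lab-frame period = γτ = 1.23875×110 hours = 136.26 hours. Distance = βc × γτ = 0.59019 × 2.998×10⁸ m/s × 490536 s = 8.6795×10^13 m = 8.68×10^10 km.

8.68×10^10 km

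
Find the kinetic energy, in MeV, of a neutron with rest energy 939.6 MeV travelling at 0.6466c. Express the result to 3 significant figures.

Lorentz factor: γ = (1 − 0.41809156)^(−1/2) = 1.31091.
Kinetic energy: K = (γ − 1)mc² = (1.31091 − 1) × 939.6 MeV = 0.31091 × 939.6 = 292 MeV.

292 MeV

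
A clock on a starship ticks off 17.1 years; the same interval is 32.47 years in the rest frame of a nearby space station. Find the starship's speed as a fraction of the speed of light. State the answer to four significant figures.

γ = Δt/Δτ = 32.47/17.1 = 1.8988.
β = √(1 − 1/γ²) = √(1 − 0.277359) = √0.722641 = 0.8501.

0.8501c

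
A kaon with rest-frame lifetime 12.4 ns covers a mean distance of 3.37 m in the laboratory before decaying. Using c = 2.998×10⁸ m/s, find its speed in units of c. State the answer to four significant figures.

Lab distance = (lab lifetime)·v = γτ·βc, so βγ = d/(cτ) = 3.370/(2.998×10⁸ × 1.240×10^-8) = 0.90652.
With βγ = 0.90652: γ² = 1 + (βγ)² = 1.821779, and β = (βγ)/γ = 0.90652/1.34973 = 0.6716.

0.6716c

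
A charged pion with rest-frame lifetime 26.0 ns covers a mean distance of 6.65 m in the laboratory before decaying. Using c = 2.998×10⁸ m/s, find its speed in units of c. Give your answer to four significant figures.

0.6490c

Let x = d/(cτ) = 6.650 m / (2.998×10⁸ m/s × 2.600×10^-8 s) = 0.85313. Since d = βγcτ, x = βγ = β/√(1−β²).
Solving: β² = x²/(1+x²) = 0.727831/1.727831 = 0.42124, so β = 0.6490.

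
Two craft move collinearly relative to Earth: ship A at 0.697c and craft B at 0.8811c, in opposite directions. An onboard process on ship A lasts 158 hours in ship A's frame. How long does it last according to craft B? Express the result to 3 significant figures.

752 hours

Transform ship A's velocity into craft B's frame: (0.697 + 0.8811)/(1 + 0.697·0.8811) = 1.5781/1.6141267, so the relative speed is 0.97768c.
γ for this relative speed: γ = 1/√(1 − 0.955858) = 4.7596.
The clock on ship A records proper time, so craft B measures Δt = γΔτ = 4.7596 × 158 = 752 hours.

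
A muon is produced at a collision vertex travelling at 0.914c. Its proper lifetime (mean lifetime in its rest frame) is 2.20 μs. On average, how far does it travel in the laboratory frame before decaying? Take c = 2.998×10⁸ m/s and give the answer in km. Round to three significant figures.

γ = 1/√(1 − β²) = 1/√(1 − 0.835396) = 1/√0.164604 = 1/0.405714 = 2.4648.
Lab-frame lifetime: Δt = γτ = 2.4648 × 2.20 μs = 5.4226 μs.
Distance: d = vΔt = 0.914 × 2.998×10⁸ m/s × 5.4226×10^-6 s = 1490 m = 1.49 km.

1.49 km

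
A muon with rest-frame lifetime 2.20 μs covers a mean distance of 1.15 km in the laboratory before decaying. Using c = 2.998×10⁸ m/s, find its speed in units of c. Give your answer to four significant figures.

0.8675c

Lab distance = (lab lifetime)·v = γτ·βc, so βγ = d/(cτ) = 1150/(2.998×10⁸ × 2.200×10^-6) = 1.7436.
With βγ = 1.7436: γ² = 1 + (βγ)² = 4.04014, and β = (βγ)/γ = 1.7436/2.01001 = 0.8675.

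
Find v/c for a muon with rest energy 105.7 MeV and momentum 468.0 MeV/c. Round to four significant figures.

pc/(mc²) = 468.0/105.7 = 4.4276 = βγ = β/√(1−β²).
So β² = x²/(1 + x²) with x = 4.4276: x² = 19.6036, β² = 19.6036/20.6036 = 0.951465, β = 0.9754.

0.9754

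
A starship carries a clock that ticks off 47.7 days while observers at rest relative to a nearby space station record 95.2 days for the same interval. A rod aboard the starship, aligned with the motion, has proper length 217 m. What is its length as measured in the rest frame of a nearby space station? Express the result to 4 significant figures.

108.7 m

γ = Δt/Δτ = 95.2/47.7 = 1.99581.
L = L₀/γ = 217/1.99581 = 108.7 m.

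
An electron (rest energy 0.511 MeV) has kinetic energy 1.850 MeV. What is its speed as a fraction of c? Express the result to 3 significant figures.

0.976c

K = (γ−1)mc², so γ = 1 + 1.850/0.511 = 4.6204.
Then v/c = √(1 − γ⁻²) = √(1 − 0.0468426) = √0.9531574 = 0.976.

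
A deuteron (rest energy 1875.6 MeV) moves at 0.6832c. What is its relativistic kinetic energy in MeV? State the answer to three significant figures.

693 MeV

β² = 0.46676224, so γ = 1/√0.53323776 = 1.36943.
Kinetic energy: K = (γ − 1)mc² = (1.36943 − 1) × 1875.6 MeV = 0.36943 × 1875.6 = 693 MeV.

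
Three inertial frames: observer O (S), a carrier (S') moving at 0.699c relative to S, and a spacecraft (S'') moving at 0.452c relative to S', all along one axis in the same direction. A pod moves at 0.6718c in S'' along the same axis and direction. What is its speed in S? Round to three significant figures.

0.974c

Compose velocities in two stages. Stage 1 (into S'): u₁ = (0.6718+0.452)/(1+0.6718×0.452) = 0.86204.
Stage 2 (into S): u = (0.86204+0.699)/(1+0.86204×0.699) = 0.97409, so the speed is 0.974c.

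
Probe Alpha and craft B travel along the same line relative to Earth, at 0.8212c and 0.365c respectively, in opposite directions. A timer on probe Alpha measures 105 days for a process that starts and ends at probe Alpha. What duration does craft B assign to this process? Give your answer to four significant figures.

Transform probe Alpha's velocity into craft B's frame: (0.8212 + 0.365)/(1 + 0.8212·0.365) = 1.1862/1.299738, so the relative speed is 0.91265c.
At |u| = 0.91265c, γ = (1 − 0.83293)^(−1/2) = 2.4465.
Probe Alpha's interval is proper; time dilation gives Δt_B = γΔτ = 2.4465 × 105 days = 256.9 days.

256.9 days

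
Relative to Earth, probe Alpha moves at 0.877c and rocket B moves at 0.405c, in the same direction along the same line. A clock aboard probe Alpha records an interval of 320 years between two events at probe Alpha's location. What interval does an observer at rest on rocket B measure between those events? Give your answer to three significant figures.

Speed of probe Alpha in rocket B's frame: u = (v_A − v_B)/(1 − v_A v_B/c²) = (0.877 − 0.405)/(1 − 0.877×0.405) = 0.472/0.644815 = 0.73199; |u| = 0.73199c.
At |u| = 0.73199c, γ = (1 − 0.535809)^(−1/2) = 1.4677.
The clock on probe Alpha records proper time, so rocket B measures Δt = γΔτ = 1.4677 × 320 = 470 years.

470 years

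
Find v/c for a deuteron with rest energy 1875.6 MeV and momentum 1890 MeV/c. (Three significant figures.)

pc/(mc²) = 1890/1875.6 = 1.0077 = βγ = β/√(1−β²).
So β² = x²/(1 + x²) with x = 1.0077: x² = 1.01546, β² = 1.01546/2.01546 = 0.503835, β = 0.710.

0.710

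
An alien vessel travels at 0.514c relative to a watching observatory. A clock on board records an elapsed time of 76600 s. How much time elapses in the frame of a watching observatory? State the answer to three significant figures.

89300 s

β² = 0.264196, so γ = 1/√0.735804 = 1.1658.
Time dilation: Δt = γ·Δτ = 1.1658 × 76600 = 89300 s.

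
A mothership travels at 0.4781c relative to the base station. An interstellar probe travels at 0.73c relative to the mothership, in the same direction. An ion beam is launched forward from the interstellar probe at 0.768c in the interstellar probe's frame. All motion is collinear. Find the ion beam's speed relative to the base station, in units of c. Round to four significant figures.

Compose velocities in two stages. Stage 1 (into S'): u₁ = (0.768+0.73)/(1+0.768×0.73) = 0.95986.
Stage 2 (into S): u = (0.95986+0.4781)/(1+0.95986×0.4781) = 0.98564, so the speed is 0.9856c.

0.9856c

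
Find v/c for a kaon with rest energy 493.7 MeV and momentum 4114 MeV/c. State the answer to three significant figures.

pc/(mc²) = 4114/493.7 = 8.333 = βγ = β/√(1−β²).
So β² = x²/(1 + x²) with x = 8.333: x² = 69.4389, β² = 69.4389/70.4389 = 0.985803, β = 0.993.

0.993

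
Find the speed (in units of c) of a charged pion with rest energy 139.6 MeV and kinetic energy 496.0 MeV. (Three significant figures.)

0.976c

K = (γ−1)mc², so γ = 1 + 496.0/139.6 = 4.553.
Then v/c = √(1 − γ⁻²) = √(1 − 0.0482397) = √0.9517603 = 0.976.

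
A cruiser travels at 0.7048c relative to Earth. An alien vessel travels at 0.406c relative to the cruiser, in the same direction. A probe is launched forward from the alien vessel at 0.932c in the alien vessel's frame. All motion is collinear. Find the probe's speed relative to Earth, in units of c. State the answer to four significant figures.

0.9949c

Apply u = (u'+v)/(1+u'v) twice. Probe in the cruiser frame: (0.932+0.406)/(1+0.932·0.406) = 1.338/1.378392 = 0.9707c.
That velocity, transformed to the rest frame of Earth: (0.9707+0.7048)/(1+0.9707·0.7048) = 1.6755/1.68414936 = 0.99486c.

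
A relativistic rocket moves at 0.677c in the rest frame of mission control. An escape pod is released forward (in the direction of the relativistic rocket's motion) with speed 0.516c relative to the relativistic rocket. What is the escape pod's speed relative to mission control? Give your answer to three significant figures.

0.884c

Relativistic velocity addition: u = (u' + v)/(1 + u'v/c²), with u' = 0.516c and v = 0.677c.
Numerator: 0.516 + 0.677 = 1.193. Denominator: 1 + (0.516)(0.677) = 1.349332.
u = 1.193/1.349332 = 0.88414, so the speed is 0.884c.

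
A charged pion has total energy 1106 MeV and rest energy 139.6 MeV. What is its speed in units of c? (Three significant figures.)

0.992c

γ = E/(mc²) = 1106/139.6 = 7.9226.
β = √(1 − 1/γ²) = √(1 − 0.0159318) = √0.9840682 = 0.992.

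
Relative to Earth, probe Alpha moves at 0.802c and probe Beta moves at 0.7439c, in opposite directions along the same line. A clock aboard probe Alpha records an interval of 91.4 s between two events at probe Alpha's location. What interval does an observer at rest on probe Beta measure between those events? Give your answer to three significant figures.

366 s

Speed of probe Alpha in probe Beta's frame: u = (v_A + v_B)/(1 + v_A v_B/c²) = (0.802 + 0.7439)/(1 + 0.802×0.7439) = 1.5459/1.5966078 = 0.96824; |u| = 0.96824c.
At |u| = 0.96824c, γ = (1 − 0.937489)^(−1/2) = 3.9996.
The clock on probe Alpha records proper time, so probe Beta measures Δt = γΔτ = 3.9996 × 91.4 = 366 s.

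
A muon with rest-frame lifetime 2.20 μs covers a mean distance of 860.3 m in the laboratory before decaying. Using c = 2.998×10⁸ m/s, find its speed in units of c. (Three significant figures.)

Lab distance = (lab lifetime)·v = γτ·βc, so βγ = d/(cτ) = 860.3/(2.998×10⁸ × 2.200×10^-6) = 1.3044.
With βγ = 1.3044: γ² = 1 + (βγ)² = 2.70146, and β = (βγ)/γ = 1.3044/1.64361 = 0.794.

0.794c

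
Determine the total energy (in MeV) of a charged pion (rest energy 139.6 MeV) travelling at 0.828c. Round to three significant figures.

γ = 1/√(1 − β²) = 1/√(1 − 0.685584) = 1/√0.314416 = 1/0.560728 = 1.7834.
Total energy: E = γmc² = 1.7834 × 139.6 MeV = 249 MeV.

249 MeV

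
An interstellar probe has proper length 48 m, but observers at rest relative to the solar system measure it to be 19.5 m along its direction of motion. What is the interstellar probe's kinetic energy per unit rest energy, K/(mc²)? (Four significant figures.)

Length contraction gives γ = L₀/L = 48/19.5 = 2.46154.
K/(mc²) = γ − 1 = 2.46154 − 1 = 1.462.

1.462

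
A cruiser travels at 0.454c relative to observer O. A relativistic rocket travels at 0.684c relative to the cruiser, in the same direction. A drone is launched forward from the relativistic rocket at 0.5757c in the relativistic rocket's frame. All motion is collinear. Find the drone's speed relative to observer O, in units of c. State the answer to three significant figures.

0.963c

Compose velocities in two stages. Stage 1 (into S'): u₁ = (0.5757+0.684)/(1+0.5757×0.684) = 0.9038.
Stage 2 (into S): u = (0.9038+0.454)/(1+0.9038×0.454) = 0.96276, so the speed is 0.963c.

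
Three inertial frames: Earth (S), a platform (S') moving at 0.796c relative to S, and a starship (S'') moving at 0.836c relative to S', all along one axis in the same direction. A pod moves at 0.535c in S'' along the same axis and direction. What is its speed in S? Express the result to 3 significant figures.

Compose velocities in two stages. Stage 1 (into S'): u₁ = (0.535+0.836)/(1+0.535×0.836) = 0.94731.
Stage 2 (into S): u = (0.94731+0.796)/(1+0.94731×0.796) = 0.99387, so the speed is 0.994c.

0.994c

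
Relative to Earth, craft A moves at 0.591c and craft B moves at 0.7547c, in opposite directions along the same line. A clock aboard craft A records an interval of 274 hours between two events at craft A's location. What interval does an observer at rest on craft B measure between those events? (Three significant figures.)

Speed of craft A in craft B's frame: u = (v_A + v_B)/(1 + v_A v_B/c²) = (0.591 + 0.7547)/(1 + 0.591×0.7547) = 1.3457/1.4460277 = 0.93062; |u| = 0.93062c.
γ for this relative speed: γ = 1/√(1 − 0.866054) = 2.7323.
The clock on craft A records proper time, so craft B measures Δt = γΔτ = 2.7323 × 274 = 749 hours.

749 hours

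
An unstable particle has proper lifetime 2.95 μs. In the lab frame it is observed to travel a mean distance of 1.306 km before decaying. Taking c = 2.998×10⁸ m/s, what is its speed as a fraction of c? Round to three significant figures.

0.828c

d = βγcτ ⇒ βγ = d/(cτ) = 1306 m / (884.41 m) = 1.4767.
β = (βγ)/√(1+(βγ)²) = 1.4767/√3.18064 = 0.828.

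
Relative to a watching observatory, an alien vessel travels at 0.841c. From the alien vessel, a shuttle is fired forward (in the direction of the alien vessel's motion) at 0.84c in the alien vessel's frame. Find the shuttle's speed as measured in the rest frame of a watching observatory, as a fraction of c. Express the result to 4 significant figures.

0.9851c

Relativistic velocity addition: u = (u' + v)/(1 + u'v/c²), with u' = 0.84c and v = 0.841c.
Numerator: 0.84 + 0.841 = 1.681. Denominator: 1 + (0.84)(0.841) = 1.70644.
u = 1.681/1.70644 = 0.98509, so the speed is 0.9851c.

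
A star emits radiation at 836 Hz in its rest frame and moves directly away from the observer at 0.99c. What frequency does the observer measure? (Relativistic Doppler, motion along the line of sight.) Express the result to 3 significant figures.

Relativistic Doppler (source moving away): f_obs = f_src · √((1−β)/(1+β)).
With β = 0.99: factor = √(0.01/1.99) = 0.070888.
f_obs = 836 × 0.070888 = 59.3 Hz.

59.3 Hz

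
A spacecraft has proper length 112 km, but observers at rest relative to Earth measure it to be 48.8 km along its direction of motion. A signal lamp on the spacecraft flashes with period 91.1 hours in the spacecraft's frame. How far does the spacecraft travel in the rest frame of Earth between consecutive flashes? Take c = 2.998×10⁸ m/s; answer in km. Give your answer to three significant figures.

2.03×10^11 km

From L = L₀/γ: γ = 112/48.8 = 2.29508.
β = √(1 − 1/γ²) = 0.90008. Lab-frame period = γτ = 2.29508×91.1 hours = 209.08 hours. Distance = βc × γτ = 0.90008 × 2.998×10⁸ m/s × 752688 s = 2.0311×10^14 m = 2.03×10^11 km.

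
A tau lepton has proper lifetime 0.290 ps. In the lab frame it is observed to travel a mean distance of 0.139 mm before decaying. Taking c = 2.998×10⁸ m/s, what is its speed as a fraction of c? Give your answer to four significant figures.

Lab distance = (lab lifetime)·v = γτ·βc, so βγ = d/(cτ) = 1.390×10^-4/(2.998×10⁸ × 2.900×10^-13) = 1.5988.
With βγ = 1.5988: γ² = 1 + (βγ)² = 3.55616, and β = (βγ)/γ = 1.5988/1.88578 = 0.8478.

0.8478c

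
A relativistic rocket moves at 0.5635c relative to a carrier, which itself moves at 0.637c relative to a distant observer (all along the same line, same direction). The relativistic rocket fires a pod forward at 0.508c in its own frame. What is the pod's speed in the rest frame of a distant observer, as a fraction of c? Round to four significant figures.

Apply u = (u'+v)/(1+u'v) twice. Pod in the carrier frame: (0.508+0.5635)/(1+0.508·0.5635) = 1.0715/1.286258 = 0.83304c.
That velocity, transformed to the rest frame of a distant observer: (0.83304+0.637)/(1+0.83304·0.637) = 1.47004/1.53064648 = 0.9604c.

0.9604c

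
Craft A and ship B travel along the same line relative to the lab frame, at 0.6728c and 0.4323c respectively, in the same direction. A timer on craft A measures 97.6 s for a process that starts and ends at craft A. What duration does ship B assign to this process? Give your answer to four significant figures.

103.7 s

Speed of craft A in ship B's frame: u = (v_A − v_B)/(1 − v_A v_B/c²) = (0.6728 − 0.4323)/(1 − 0.6728×0.4323) = 0.2405/0.70914856 = 0.33914; |u| = 0.33914c.
At |u| = 0.33914c, γ = (1 − 0.115016)^(−1/2) = 1.063.
The clock on craft A records proper time, so ship B measures Δt = γΔτ = 1.063 × 97.6 = 103.7 s.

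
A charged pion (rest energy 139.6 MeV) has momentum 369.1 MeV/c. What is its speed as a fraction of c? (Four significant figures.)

0.9353c

pc/(mc²) = 369.1/139.6 = 2.644 = βγ = β/√(1−β²).
So β² = x²/(1 + x²) with x = 2.644: x² = 6.99074, β² = 6.99074/7.99074 = 0.874855, β = 0.9353.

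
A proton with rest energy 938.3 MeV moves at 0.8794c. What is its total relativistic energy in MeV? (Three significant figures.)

With β = 0.8794, γ = 1/√(1 − 0.8794²) = 1/√0.22665564 = 2.1005.
Total energy: E = γmc² = 2.1005 × 938.3 MeV = 1970 MeV.

1970 MeV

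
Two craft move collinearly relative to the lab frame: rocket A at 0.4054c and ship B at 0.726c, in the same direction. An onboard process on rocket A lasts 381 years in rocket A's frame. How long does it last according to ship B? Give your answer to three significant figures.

Speed of rocket A in ship B's frame: u = (v_A − v_B)/(1 − v_A v_B/c²) = (0.4054 − 0.726)/(1 − 0.4054×0.726) = −0.3206/0.7056796 = −0.45431; |u| = 0.45431c.
γ for this relative speed: γ = 1/√(1 − 0.206398) = 1.1225.
Rocket A's interval is proper; time dilation gives Δt_B = γΔτ = 1.1225 × 381 years = 428 years.

428 years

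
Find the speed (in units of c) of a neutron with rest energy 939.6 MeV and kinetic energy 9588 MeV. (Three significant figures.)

0.996c

γ = 1 + K/(mc²) = 1 + 9588/939.6 = 11.204.
β = √(1 − 1/γ²) = √(1 − 0.00796625) = √0.99203375 = 0.996.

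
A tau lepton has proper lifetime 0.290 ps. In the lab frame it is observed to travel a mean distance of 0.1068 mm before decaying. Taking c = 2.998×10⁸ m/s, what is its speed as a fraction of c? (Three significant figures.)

Let x = d/(cτ) = 1.068×10^-4 m / (2.998×10⁸ m/s × 2.900×10^-13 s) = 1.2284. Since d = βγcτ, x = βγ = β/√(1−β²).
Solving: β² = x²/(1+x²) = 1.50897/2.50897 = 0.60143, so β = 0.776.

0.776c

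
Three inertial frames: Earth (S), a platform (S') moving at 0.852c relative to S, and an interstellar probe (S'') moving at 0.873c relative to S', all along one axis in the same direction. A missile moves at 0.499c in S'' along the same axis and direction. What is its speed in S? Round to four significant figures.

0.9964c

Apply u = (u'+v)/(1+u'v) twice. Missile in the platform frame: (0.499+0.873)/(1+0.499·0.873) = 1.372/1.435627 = 0.95568c.
That velocity, transformed to the rest frame of Earth: (0.95568+0.852)/(1+0.95568·0.852) = 1.80768/1.81423936 = 0.99638c.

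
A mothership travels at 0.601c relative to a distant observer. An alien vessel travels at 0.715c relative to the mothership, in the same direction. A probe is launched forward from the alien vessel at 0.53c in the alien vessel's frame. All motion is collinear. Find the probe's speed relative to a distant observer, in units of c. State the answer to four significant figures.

First combine the probe and alien vessel (S''→S'): u₁ = (0.53 + 0.715)/(1 + 0.53×0.715) = 1.245/1.37895 = 0.90286.
Then combine with the mothership (S'→S): u = (0.90286 + 0.601)/(1 + 0.90286×0.601) = 1.50386/1.54261886 = 0.97487.

0.9749c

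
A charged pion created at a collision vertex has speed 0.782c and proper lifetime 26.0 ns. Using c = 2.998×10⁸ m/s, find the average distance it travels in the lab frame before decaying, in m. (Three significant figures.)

9.78 m

Lorentz factor: γ = (1 − 0.611524)^(−1/2) = 1.6044.
Lab-frame lifetime: Δt = γτ = 1.6044 × 26.0 ns = 41.714 ns.
Distance: d = vΔt = 0.782 × 2.998×10⁸ m/s × 4.1714×10^-8 s = 9.78 m.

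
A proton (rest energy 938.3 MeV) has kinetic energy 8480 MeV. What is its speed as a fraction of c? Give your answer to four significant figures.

0.9950c

γ = 1 + K/(mc²) = 1 + 8480/938.3 = 10.038.
β = √(1 − 1/γ²) = √(1 − 0.00992443) = √0.99007557 = 0.9950.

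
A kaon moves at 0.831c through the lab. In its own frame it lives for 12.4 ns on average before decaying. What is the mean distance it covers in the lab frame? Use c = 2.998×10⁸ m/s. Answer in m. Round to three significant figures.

With β = 0.831, γ = 1/√(1 − 0.831²) = 1/√0.309439 = 1.7977.
Lab-frame lifetime: Δt = γτ = 1.7977 × 12.4 ns = 22.291 ns.
Distance: d = vΔt = 0.831 × 2.998×10⁸ m/s × 2.2291×10^-8 s = 5.55 m.

5.55 m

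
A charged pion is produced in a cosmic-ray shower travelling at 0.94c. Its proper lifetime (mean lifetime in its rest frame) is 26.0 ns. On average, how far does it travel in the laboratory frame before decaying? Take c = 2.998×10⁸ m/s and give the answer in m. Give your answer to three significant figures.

21.5 m

γ = 1/√(1 − β²) = 1/√(1 − 0.8836) = 1/√0.1164 = 1/0.341174 = 2.9311.
Lab-frame lifetime: Δt = γτ = 2.9311 × 26.0 ns = 76.209 ns.
Distance: d = vΔt = 0.94 × 2.998×10⁸ m/s × 7.6209×10^-8 s = 21.5 m.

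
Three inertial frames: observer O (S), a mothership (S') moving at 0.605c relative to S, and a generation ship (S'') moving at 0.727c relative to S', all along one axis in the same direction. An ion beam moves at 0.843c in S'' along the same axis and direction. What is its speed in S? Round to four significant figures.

Compose velocities in two stages. Stage 1 (into S'): u₁ = (0.843+0.727)/(1+0.843×0.727) = 0.97343.
Stage 2 (into S): u = (0.97343+0.605)/(1+0.97343×0.605) = 0.99339, so the speed is 0.9934c.

0.9934c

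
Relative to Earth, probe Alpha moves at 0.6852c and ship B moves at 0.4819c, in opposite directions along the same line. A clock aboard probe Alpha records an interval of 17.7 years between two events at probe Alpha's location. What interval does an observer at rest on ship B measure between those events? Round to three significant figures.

The velocity of probe Alpha relative to ship B is (0.6852 + 0.4819)c / (1 + 0.6852×0.4819) = 0.87739c; relative speed 0.87739c.
γ for this relative speed: γ = 1/√(1 − 0.769813) = 2.0843.
The clock on probe Alpha records proper time, so ship B measures Δt = γΔτ = 2.0843 × 17.7 = 36.9 years.

36.9 years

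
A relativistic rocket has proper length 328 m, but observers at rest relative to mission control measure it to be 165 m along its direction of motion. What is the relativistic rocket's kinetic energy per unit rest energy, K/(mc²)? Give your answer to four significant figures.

Length contraction gives γ = L₀/L = 328/165 = 1.98788.
Since K = (γ−1)mc², K/(mc²) = 1.98788 − 1 = 0.9879.

0.9879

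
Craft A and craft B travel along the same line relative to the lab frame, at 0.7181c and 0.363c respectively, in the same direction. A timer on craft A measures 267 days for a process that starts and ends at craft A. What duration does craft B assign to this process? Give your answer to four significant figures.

Transform craft A's velocity into craft B's frame: (0.7181 − 0.363)/(1 − 0.7181·0.363) = 0.3551/0.7393297, so the relative speed is 0.4803c.
At |u| = 0.4803c, γ = (1 − 0.230688)^(−1/2) = 1.1401.
The clock on craft A records proper time, so craft B measures Δt = γΔτ = 1.1401 × 267 = 304.4 days.

304.4 days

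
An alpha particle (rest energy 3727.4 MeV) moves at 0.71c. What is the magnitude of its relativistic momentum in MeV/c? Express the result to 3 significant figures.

3760 MeV/c

β² = 0.5041, so γ = 1/√0.4959 = 1.42.
Momentum: p = γβ·mc = 1.42 × 0.71 × 3727.4 MeV/c = 3760 MeV/c.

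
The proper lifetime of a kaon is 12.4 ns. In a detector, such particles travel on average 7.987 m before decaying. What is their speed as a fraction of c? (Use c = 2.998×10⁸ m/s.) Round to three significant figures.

Lab distance = (lab lifetime)·v = γτ·βc, so βγ = d/(cτ) = 7.987/(2.998×10⁸ × 1.240×10^-8) = 2.1485.
With βγ = 2.1485: γ² = 1 + (βγ)² = 5.61605, and β = (βγ)/γ = 2.1485/2.36982 = 0.907.

0.907c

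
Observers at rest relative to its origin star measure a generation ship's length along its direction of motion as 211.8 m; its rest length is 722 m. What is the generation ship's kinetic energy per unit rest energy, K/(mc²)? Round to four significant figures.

From L = L₀/γ: γ = 722/211.8 = 3.40888.
K/(mc²) = γ − 1 = 3.40888 − 1 = 2.409.

2.409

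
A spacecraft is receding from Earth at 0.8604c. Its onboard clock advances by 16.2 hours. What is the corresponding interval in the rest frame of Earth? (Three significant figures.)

With β = 0.8604, γ = 1/√(1 − 0.8604²) = 1/√0.25971184 = 1.9622.
The onboard clock measures proper time, so the interval in the rest frame of Earth is dilated: Δt = γ·Δτ = 1.9622 × 16.2 hours = 31.8 hours.

31.8 hours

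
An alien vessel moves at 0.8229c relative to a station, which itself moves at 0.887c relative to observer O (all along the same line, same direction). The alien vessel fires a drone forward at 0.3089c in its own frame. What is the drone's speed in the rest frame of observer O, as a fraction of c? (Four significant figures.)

0.9939c

Compose velocities in two stages. Stage 1 (into S'): u₁ = (0.3089+0.8229)/(1+0.3089×0.8229) = 0.90241.
Stage 2 (into S): u = (0.90241+0.887)/(1+0.90241×0.887) = 0.99388, so the speed is 0.9939c.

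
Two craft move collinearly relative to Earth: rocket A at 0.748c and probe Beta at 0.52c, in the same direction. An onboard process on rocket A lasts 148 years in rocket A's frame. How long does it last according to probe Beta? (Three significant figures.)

160 years

Speed of rocket A in probe Beta's frame: u = (v_A − v_B)/(1 − v_A v_B/c²) = (0.748 − 0.52)/(1 − 0.748×0.52) = 0.228/0.61104 = 0.37313; |u| = 0.37313c.
γ for this relative speed: γ = 1/√(1 − 0.139226) = 1.0778.
The clock on rocket A records proper time, so probe Beta measures Δt = γΔτ = 1.0778 × 148 = 160 years.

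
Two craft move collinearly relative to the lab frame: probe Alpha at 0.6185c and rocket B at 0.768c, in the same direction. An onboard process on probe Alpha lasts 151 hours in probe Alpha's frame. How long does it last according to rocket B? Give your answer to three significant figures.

Speed of probe Alpha in rocket B's frame: u = (v_A − v_B)/(1 − v_A v_B/c²) = (0.6185 − 0.768)/(1 − 0.6185×0.768) = −0.1495/0.524992 = −0.28477; |u| = 0.28477c.
γ for this relative speed: γ = 1/√(1 − 0.081094) = 1.0432.
Probe Alpha's interval is proper; time dilation gives Δt_B = γΔτ = 1.0432 × 151 hours = 158 hours.

158 hours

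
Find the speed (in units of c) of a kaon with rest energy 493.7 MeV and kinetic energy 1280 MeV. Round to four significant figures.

0.9605c

γ = 1 + K/(mc²) = 1 + 1280/493.7 = 3.5927.
β = √(1 − 1/γ²) = √(1 − 0.0774744) = √0.9225256 = 0.9605.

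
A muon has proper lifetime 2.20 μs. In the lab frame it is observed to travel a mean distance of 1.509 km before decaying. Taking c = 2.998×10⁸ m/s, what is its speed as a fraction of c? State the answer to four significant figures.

0.9163c

Let x = d/(cτ) = 1509 m / (2.998×10⁸ m/s × 2.200×10^-6 s) = 2.2879. Since d = βγcτ, x = βγ = β/√(1−β²).
Solving: β² = x²/(1+x²) = 5.23449/6.23449 = 0.839602, so β = 0.9163.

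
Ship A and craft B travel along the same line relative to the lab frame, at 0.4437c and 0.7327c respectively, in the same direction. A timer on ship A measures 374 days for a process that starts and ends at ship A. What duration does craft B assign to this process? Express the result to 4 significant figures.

413.9 days

Speed of ship A in craft B's frame: u = (v_A − v_B)/(1 − v_A v_B/c²) = (0.4437 − 0.7327)/(1 − 0.4437×0.7327) = −0.289/0.67490101 = −0.42821; |u| = 0.42821c.
γ for this relative speed: γ = 1/√(1 − 0.183364) = 1.1066.
The clock on ship A records proper time, so craft B measures Δt = γΔτ = 1.1066 × 374 = 413.9 days.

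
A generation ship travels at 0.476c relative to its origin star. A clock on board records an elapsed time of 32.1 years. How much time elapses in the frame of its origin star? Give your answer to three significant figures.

Lorentz factor: γ = (1 − 0.226576)^(−1/2) = 1.1371.
The onboard clock measures proper time, so the interval in the rest frame of its origin star is dilated: Δt = γ·Δτ = 1.1371 × 32.1 years = 36.5 years.

36.5 years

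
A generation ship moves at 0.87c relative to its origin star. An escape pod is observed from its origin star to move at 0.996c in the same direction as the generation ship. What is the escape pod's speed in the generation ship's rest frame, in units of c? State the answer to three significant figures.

0.944c

Transform to the generation ship's frame: u' = (u − v)/(1 − uv/c²).
u' = (0.996 − 0.87)/(1 − 0.996×0.87) = 0.126/0.13348 = 0.94396.
Speed in the generation ship's frame: 0.944c (in the same direction).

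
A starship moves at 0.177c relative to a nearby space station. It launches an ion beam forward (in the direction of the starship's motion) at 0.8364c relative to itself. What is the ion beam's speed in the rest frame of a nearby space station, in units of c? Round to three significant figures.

0.883c

In units of c, u = (u' + v)/(1 + u'v) with u' = 0.8364 and v = 0.177.
Numerator: 0.8364 + 0.177 = 1.0134. Denominator: 1 + (0.8364)(0.177) = 1.1480428.
u = 1.0134/1.1480428 = 0.88272, so the speed is 0.883c.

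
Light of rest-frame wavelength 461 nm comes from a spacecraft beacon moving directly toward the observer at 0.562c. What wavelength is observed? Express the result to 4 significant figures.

Relativistic Doppler for wavelength: λ_obs = λ_src · √((1−β)/(1+β)).
With β = 0.562: factor = √(0.438/1.562) = 0.52954.
λ_obs = 461 × 0.52954 = 244.1 nm.

244.1 nm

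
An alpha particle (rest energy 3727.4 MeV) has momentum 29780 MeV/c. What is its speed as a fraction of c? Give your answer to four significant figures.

0.9923c

pc/(mc²) = 29780/3727.4 = 7.9895 = βγ = β/√(1−β²).
So β² = x²/(1 + x²) with x = 7.9895: x² = 63.8321, β² = 63.8321/64.8321 = 0.984576, β = 0.9923.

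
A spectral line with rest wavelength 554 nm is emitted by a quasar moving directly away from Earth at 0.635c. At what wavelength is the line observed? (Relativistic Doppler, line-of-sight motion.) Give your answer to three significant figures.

Relativistic Doppler for wavelength: λ_obs = λ_src · √((1+β)/(1−β)).
With β = 0.635: factor = √(1.635/0.365) = 2.1165.
λ_obs = 554 × 2.1165 = 1170 nm.

1170 nm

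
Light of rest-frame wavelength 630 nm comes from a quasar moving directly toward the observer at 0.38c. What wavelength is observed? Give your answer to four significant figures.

Relativistic Doppler for wavelength: λ_obs = λ_src · √((1−β)/(1+β)).
With β = 0.38: factor = √(0.62/1.38) = 0.67028.
λ_obs = 630 × 0.67028 = 422.3 nm.

422.3 nm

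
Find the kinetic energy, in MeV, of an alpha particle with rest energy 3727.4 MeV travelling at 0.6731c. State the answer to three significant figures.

1310 MeV

γ = 1/√(1 − β²) = 1/√(1 − 0.45306361) = 1/√0.54693639 = 1/0.739551 = 1.35217.
Kinetic energy: K = (γ − 1)mc² = (1.35217 − 1) × 3727.4 MeV = 0.35217 × 3727.4 = 1310 MeV.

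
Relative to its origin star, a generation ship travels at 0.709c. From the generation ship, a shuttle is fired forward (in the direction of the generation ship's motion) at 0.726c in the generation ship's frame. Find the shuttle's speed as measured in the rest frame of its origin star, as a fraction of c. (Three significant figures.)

Relativistic velocity addition: u = (u' + v)/(1 + u'v/c²), with u' = 0.726c and v = 0.709c.
Numerator: 0.726 + 0.709 = 1.435. Denominator: 1 + (0.726)(0.709) = 1.514734.
u = 1.435/1.514734 = 0.94736, so the speed is 0.947c.

0.947c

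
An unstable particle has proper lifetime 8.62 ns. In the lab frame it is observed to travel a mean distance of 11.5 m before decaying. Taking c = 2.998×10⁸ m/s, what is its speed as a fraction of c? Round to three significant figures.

Let x = d/(cτ) = 11.50 m / (2.998×10⁸ m/s × 8.620×10^-9 s) = 4.45. Since d = βγcτ, x = βγ = β/√(1−β²).
Solving: β² = x²/(1+x²) = 19.8025/20.8025 = 0.951929, so β = 0.976.

0.976c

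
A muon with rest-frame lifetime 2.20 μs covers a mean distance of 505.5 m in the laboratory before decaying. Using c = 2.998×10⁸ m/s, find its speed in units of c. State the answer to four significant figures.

0.6083c

d = βγcτ ⇒ βγ = d/(cτ) = 505.5 m / (659.56 m) = 0.76642.
β = (βγ)/√(1+(βγ)²) = 0.76642/√1.5874 = 0.6083.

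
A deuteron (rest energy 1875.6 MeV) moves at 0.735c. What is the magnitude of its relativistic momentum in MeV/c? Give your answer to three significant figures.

γ = 1/√(1 − β²) = 1/√(1 − 0.540225) = 1/√0.459775 = 1/0.678067 = 1.4748.
Momentum: p = γβ·mc = 1.4748 × 0.735 × 1875.6 MeV/c = 2030 MeV/c.

2030 MeV/c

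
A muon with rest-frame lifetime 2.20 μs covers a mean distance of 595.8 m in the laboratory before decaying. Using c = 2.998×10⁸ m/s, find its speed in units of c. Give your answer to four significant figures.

Lab distance = (lab lifetime)·v = γτ·βc, so βγ = d/(cτ) = 595.8/(2.998×10⁸ × 2.200×10^-6) = 0.90333.
With βγ = 0.90333: γ² = 1 + (βγ)² = 1.816005, and β = (βγ)/γ = 0.90333/1.34759 = 0.6703.

0.6703c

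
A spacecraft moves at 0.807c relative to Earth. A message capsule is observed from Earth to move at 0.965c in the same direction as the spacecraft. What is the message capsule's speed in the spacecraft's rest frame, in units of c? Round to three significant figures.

0.714c

Transform to the spacecraft's frame: u' = (u − v)/(1 − uv/c²).
u' = (0.965 − 0.807)/(1 − 0.965×0.807) = 0.158/0.221245 = 0.71414.
Speed in the spacecraft's frame: 0.714c (in the same direction).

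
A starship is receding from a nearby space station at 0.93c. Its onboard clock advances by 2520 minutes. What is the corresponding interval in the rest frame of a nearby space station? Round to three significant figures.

With β = 0.93, γ = 1/√(1 − 0.93²) = 1/√0.1351 = 2.7206.
The onboard clock measures proper time, so the interval in the rest frame of a nearby space station is dilated: Δt = γ·Δτ = 2.7206 × 2520 minutes = 6860 minutes.

6860 minutes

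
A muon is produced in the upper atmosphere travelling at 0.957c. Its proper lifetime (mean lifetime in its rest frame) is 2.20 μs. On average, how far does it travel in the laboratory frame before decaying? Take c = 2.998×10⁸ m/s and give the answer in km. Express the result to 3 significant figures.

With β = 0.957, γ = 1/√(1 − 0.957²) = 1/√0.084151 = 3.4472.
Lab-frame lifetime: Δt = γτ = 3.4472 × 2.20 μs = 7.5838 μs.
Distance: d = vΔt = 0.957 × 2.998×10⁸ m/s × 7.5838×10^-6 s = 2180 m = 2.18 km.

2.18 km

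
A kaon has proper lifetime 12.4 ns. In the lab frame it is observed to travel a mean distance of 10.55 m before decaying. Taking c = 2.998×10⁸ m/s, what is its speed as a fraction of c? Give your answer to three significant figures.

0.943c

d = βγcτ ⇒ βγ = d/(cτ) = 10.55 m / (3.71752 m) = 2.8379.
β = (βγ)/√(1+(βγ)²) = 2.8379/√9.05368 = 0.943.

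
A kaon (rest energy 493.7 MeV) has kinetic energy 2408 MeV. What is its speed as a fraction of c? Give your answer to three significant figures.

0.985c

K = (γ−1)mc², so γ = 1 + 2408/493.7 = 5.8775.
Then v/c = √(1 − γ⁻²) = √(1 − 0.0289477) = √0.9710523 = 0.985.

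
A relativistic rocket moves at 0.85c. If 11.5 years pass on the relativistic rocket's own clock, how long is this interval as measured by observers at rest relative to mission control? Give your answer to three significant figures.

Lorentz factor: γ = (1 − 0.7225)^(−1/2) = 1.8983.
Time dilation: Δt = γ·Δτ = 1.8983 × 11.5 = 21.8 years.

21.8 years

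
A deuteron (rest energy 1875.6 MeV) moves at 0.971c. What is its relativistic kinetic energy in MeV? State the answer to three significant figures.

5970 MeV

γ = 1/√(1 − β²) = 1/√(1 − 0.942841) = 1/√0.057159 = 4.1827.
Kinetic energy: K = (γ − 1)mc² = (4.1827 − 1) × 1875.6 MeV = 3.1827 × 1875.6 = 5970 MeV.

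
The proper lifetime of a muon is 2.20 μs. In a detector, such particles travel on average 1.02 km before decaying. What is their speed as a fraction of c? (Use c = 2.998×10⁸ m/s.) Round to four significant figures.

d = βγcτ ⇒ βγ = d/(cτ) = 1020 m / (659.56 m) = 1.5465.
β = (βγ)/√(1+(βγ)²) = 1.5465/√3.39166 = 0.8397.

0.8397c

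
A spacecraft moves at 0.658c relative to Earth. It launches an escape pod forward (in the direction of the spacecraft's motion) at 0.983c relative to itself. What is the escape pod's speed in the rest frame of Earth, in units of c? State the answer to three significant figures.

Relativistic velocity addition: u = (u' + v)/(1 + u'v/c²), with u' = 0.983c and v = 0.658c.
Numerator: 0.983 + 0.658 = 1.641. Denominator: 1 + (0.983)(0.658) = 1.646814.
u = 1.641/1.646814 = 0.99647, so the speed is 0.996c.

0.996c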